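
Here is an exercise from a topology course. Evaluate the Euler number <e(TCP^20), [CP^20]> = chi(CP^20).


For any closed oriented manifold, <e(TM),[M]> = chi(M).
chi(CP^20) = 20+1 = 21

21


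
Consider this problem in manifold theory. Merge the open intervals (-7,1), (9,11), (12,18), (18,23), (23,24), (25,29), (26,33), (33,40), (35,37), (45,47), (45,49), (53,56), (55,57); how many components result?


Sort and merge overlapping open intervals.
Merged: (-7,1), (9,11), (12,18), (18,23), (23,24), (25,33), (33,40), (45,49), (53,57).
Number of components = 9

9


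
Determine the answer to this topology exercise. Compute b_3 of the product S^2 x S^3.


Each S^d has Poincare polynomial 1 + t^d.
The product S^2 x S^3 has Poincare polynomial prod(1+t^d_i).
Expanding: b_0=1, b_2=1, b_3=1, b_5=1.
b_3 = 1

1


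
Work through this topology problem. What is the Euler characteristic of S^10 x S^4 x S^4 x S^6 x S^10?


chi is multiplicative: chi(X x Y) = chi(X) chi(Y).
Each even-dim sphere has chi = 2. There are 5 factors.
chi = 2^5 = 32

32


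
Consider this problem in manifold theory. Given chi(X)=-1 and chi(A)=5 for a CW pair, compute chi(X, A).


Relative Euler characteristic: chi(X, A) = chi(X) - chi(A).
= -1 - (5) = -6

-6


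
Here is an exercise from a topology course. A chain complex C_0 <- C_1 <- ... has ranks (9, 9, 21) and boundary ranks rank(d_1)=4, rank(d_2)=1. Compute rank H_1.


rank H_k = rank(ker d_k) - rank(im d_{k+1}).
rank(ker d_1) = rank(C_1) - rank(d_1) = 9 - 4 = 5.
rank(im d_{1+1}) = 1.
rank H_1 = 5 - 1 = 4

4


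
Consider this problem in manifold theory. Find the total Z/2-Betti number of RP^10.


H^k(RP^10; Z/2) = Z/2 for each 0 <= k <= 10.
Total dimension = 10 + 1 = 11

11


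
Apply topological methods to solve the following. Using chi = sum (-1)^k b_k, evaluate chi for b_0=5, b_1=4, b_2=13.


chi = sum_k (-1)^k b_k.
= (5) + (-4) + (13)
= 14

14


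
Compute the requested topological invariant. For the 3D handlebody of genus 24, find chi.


A genus-g handlebody deformation retracts to a wedge of g circles.
chi(vee_g S^1) = 1 - g.
chi(H_24) = 1 - 24 = -23

-23


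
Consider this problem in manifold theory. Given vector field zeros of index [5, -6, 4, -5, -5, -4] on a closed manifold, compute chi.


Poincare-Hopf: chi(M) = sum of indices of zeros.
chi = (5) + (-6) + (4) + (-5) + (-5) + (-4) = -11

-11


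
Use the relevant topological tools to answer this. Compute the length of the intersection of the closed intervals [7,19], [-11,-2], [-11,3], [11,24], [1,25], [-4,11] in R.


Intersection = [max(a_i), min(b_i)] = [11, -2].
Since 11 > -2, the intersection is empty.
Length = 0

0


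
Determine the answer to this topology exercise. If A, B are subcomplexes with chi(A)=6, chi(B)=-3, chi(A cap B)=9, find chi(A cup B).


chi(A cup B) = chi(A) + chi(B) - chi(A cap B)
= 6 + (-3) - (9)
= -6

-6


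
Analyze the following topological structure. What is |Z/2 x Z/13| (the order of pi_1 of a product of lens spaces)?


pi_1(X x Y) = pi_1(X) x pi_1(Y).
pi_1(L(2,1)) = Z/2, pi_1(L(13,1)) = Z/13.
|Z/2 x Z/13| = 2 * 13 = 26

26


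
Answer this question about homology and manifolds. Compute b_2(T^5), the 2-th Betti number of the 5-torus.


By the Kunneth formula, b_k(T^n) = C(n,k).
b_2(T^5) = C(5,2).
C(5,2) = 5!/(2!*3!) = 10

10


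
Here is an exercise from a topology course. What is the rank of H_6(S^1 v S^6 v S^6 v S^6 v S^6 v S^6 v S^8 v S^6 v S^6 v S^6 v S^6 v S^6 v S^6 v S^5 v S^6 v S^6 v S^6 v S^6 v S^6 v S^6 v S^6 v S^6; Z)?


For a wedge of spheres, H_k (k>0) is free on one generator per sphere of dimension k.
Spheres of dimension 6: count = 19.
b_6 = 19

19


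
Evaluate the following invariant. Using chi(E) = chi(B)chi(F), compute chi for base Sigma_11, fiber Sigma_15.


For a fiber bundle F -> E -> B (with CW structure): chi(E) = chi(B) * chi(F).
chi(Sigma_11) = -20, chi(Sigma_15) = -28.
chi(E) = (-20) * (-28) = 560

560


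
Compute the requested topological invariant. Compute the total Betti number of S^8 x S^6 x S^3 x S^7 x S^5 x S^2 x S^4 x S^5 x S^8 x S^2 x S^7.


Total Betti number is multiplicative under products.
Each S^d (d>=1) has total Betti number 2.
There are 11 sphere factors.
Total = 2^11 = 2048

2048


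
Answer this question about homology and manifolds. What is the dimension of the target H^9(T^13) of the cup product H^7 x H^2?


Cup product: H^p x H^q -> H^{p+q}; here p+q = 7+2 = 9.
rank H^k(T^n) = C(n,k).
C(13,9) = 715

715


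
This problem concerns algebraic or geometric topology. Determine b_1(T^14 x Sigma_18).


pi_1(A x B) = pi_1(A) x pi_1(B); rank of abelianization = b_1.
b_1(T^14) = 14, b_1(Sigma_18) = 2*18 = 36.
b_1(product) = 14 + 36 = 50

50


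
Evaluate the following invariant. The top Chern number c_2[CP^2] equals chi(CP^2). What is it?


For any closed oriented manifold, <e(TM),[M]> = chi(M).
chi(CP^2) = 2+1 = 3

3


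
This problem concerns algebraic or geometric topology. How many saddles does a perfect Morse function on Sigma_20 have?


A perfect Morse function has m_k = b_k.
For Sigma_20: b_0=1, b_1=2g=40, b_2=1.
Saddles m_1 = 2g = 40

40


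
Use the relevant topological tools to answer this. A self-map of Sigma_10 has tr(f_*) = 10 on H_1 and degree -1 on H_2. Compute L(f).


L(f) = tr(f_0*) - tr(f_1*) + tr(f_2*).
= 1 - (10) + (-1)
= -10

-10


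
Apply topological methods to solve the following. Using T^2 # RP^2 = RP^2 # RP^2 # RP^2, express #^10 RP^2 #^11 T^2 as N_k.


Since a >= 1, the sum is non-orientable; each T^2 can be replaced by RP^2 # RP^2 (since T^2#RP^2 = 3RP^2).
Total crosscaps k = 10 + 2*11 = 32.
Check via chi: chi = 10*1 + 11*0 - (10+11-1)*2 = -30 = 2 - k = -30. Consistent.

32


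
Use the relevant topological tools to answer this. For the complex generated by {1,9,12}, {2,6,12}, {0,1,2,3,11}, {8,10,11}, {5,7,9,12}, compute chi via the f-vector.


Enumerate all faces; f-vector: f_0=12, f_1=24, f_2=17, f_3=6, f_4=1.
chi = sum (-1)^k f_k = 0

0


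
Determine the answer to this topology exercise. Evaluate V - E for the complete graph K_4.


K_4: V = 4, E = C(4,2) = 6.
chi = V - E = 4 - 6 = -2

-2


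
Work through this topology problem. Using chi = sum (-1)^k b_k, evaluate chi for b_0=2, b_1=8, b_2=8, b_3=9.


chi = sum_k (-1)^k b_k.
= (2) + (-8) + (8) + (-9)
= -7

-7


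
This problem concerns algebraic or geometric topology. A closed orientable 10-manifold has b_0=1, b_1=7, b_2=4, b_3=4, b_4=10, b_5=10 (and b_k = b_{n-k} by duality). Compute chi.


By Poincare duality b_k = b_{10-k}, so full Betti numbers: b_0=1, b_1=7, b_2=4, b_3=4, b_4=10, b_5=10, b_6=10, b_7=4, b_8=4, b_9=7, b_10=1.
chi = sum (-1)^k b_k = -2

-2


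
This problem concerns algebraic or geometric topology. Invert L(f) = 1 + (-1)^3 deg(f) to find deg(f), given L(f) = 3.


L(f) = 1 + (-1)^3 deg(f) on S^3.
3 = 1 + (-1)^3 * deg(f)
(-1)^3 * deg(f) = 2
deg(f) = -2

-2


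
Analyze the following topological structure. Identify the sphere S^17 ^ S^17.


S^m ^ S^n = S^{m+n}.
k = 17 + 17 = 34

34


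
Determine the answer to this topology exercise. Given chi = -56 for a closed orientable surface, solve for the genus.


chi = 2 - 2g for closed orientable surfaces.
-56 = 2 - 2g
2g = 2 - (-56) = 58
g = 29

29


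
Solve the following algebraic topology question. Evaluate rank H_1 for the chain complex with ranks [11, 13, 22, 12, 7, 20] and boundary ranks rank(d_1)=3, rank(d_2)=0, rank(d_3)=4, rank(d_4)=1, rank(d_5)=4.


rank H_k = rank(ker d_k) - rank(im d_{k+1}).
rank(ker d_1) = rank(C_1) - rank(d_1) = 13 - 3 = 10.
rank(im d_{1+1}) = 0.
rank H_1 = 10 - 0 = 10

10


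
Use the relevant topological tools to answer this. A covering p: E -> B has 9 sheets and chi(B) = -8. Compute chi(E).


For a finite covering: chi(E) = (number of sheets) * chi(B).
chi(E) = 9 * (-8) = -72

-72


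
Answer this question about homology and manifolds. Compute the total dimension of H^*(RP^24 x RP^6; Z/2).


dim H^*(RP^n; Z/2) = n+1 (one Z/2 in each degree 0..n).
Total Betti number is multiplicative.
Total = (24+1) * (6+1) = 25 * 7 = 175

175


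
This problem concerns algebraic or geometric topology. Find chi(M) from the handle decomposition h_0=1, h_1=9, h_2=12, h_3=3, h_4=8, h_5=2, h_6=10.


Handles of index k contribute (-1)^k to chi (same as CW cells).
chi = (1) + (-9) + (12) + (-3) + (8) + (-2) + (10) = 17

17


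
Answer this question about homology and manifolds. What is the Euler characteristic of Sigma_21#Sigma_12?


chi(Sigma_21) = 2 - 2*21 = -40
chi(Sigma_12) = 2 - 2*12 = -22
For surfaces: chi(A#B) = chi(A) + chi(B) - 2.
chi = -40 + -22 - 2 = -64

-64


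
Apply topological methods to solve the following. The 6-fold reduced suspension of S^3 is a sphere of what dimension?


Each suspension raises dimension by 1: Sigma S^n = S^{n+1}.
Sigma^6 S^3 = S^{3+6} = S^9

9


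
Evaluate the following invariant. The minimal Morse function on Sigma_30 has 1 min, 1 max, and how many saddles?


A perfect Morse function has m_k = b_k.
For Sigma_30: b_0=1, b_1=2g=60, b_2=1.
Saddles m_1 = 2g = 60

60


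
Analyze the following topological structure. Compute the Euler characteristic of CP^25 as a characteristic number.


For any closed oriented manifold, <e(TM),[M]> = chi(M).
chi(CP^25) = 25+1 = 26

26


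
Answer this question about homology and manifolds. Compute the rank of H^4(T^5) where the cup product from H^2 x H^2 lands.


Cup product: H^p x H^q -> H^{p+q}; here p+q = 2+2 = 4.
rank H^k(T^n) = C(n,k).
C(5,4) = 5

5


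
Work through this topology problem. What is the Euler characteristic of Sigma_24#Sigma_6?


chi(Sigma_24) = 2 - 2*24 = -46
chi(Sigma_6) = 2 - 2*6 = -10
For surfaces: chi(A#B) = chi(A) + chi(B) - 2.
chi = -46 + -10 - 2 = -58

-58


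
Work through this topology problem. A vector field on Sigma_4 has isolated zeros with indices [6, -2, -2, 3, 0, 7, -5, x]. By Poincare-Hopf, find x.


Poincare-Hopf: sum of indices = chi(M).
chi(Sigma_4) = 2 - 2*4 = -6.
Sum of known indices = 7.
x = chi - (sum known) = -6 - (7) = -13

-13


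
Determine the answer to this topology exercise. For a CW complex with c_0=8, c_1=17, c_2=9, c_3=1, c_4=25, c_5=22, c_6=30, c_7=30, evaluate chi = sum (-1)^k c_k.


chi = sum_k (-1)^k c_k.
= (-1)^0*8 + (-1)^1*17 + (-1)^2*9 + (-1)^3*1 + (-1)^4*25 + (-1)^5*22 + (-1)^6*30 + (-1)^7*30
= (8) + (-17) + (9) + (-1) + (25) + (-22) + (30) + (-30)
= 2

2


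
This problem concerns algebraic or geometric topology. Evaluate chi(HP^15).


HP^15 has one cell in each dimension 0, 4, ..., 4*15 (15+1 cells, all even-dim).
chi = 15 + 1 = 16

16


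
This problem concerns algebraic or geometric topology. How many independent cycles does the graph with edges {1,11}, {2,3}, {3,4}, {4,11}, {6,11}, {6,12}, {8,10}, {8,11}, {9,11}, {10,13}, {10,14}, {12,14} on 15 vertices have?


b_1 = E - V + (number of components).
E = 12, V = 15, components = 4.
b_1 = 12 - 15 + 4 = 1

1


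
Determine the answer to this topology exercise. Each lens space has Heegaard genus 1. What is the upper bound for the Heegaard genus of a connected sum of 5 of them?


Heegaard genus satisfies g(A#B) <= g(A) + g(B).
Each lens space has g = 1.
Upper bound: 5 * 1 = 5

5


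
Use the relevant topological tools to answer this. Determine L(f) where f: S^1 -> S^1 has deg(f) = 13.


On S^1: L(f) = tr(f_0*) + (-1)^1 tr(f_1*) = 1 + (-1)^1 * deg(f).
L(f) = 1 + (-1)^1 * 13 = 1 + -13 = -12

-12


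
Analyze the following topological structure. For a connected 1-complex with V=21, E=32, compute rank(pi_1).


For a connected graph: rank(pi_1) = b_1 = E - V + 1 = 1 - chi.
chi = V - E = 21 - 32 = -11.
rank = 1 - (-11) = 32 - 21 + 1 = 12

12


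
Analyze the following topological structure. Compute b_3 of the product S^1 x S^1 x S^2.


Each S^d has Poincare polynomial 1 + t^d.
The product S^1 x S^1 x S^2 has Poincare polynomial prod(1+t^d_i).
Expanding: b_0=1, b_1=2, b_2=2, b_3=2, b_4=1.
b_3 = 2

2


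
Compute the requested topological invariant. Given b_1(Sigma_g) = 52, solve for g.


For a closed orientable surface: b_1 = 2g.
52 = 2g
g = 52 / 2 = 26

26


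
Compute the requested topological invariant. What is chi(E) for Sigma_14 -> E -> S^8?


chi(S^8) = 2 (n even), chi(Sigma_14) = 2 - 2*14 = -26.
chi(E) = 2 * (-26) = -52

-52


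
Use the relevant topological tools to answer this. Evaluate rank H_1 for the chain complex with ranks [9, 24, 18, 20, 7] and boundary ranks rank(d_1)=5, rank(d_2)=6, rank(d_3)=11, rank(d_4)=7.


rank H_k = rank(ker d_k) - rank(im d_{k+1}).
rank(ker d_1) = rank(C_1) - rank(d_1) = 24 - 5 = 19.
rank(im d_{1+1}) = 6.
rank H_1 = 19 - 6 = 13

13


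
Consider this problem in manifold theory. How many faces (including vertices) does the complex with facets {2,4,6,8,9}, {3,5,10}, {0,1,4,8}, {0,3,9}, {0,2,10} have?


Each maximal simplex on m vertices has 2^m - 1 nonempty faces.
Take the union (dedupe shared faces).
Total distinct faces = 58

58


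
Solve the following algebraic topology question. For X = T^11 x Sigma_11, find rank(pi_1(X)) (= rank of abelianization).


pi_1(A x B) = pi_1(A) x pi_1(B); rank of abelianization = b_1.
b_1(T^11) = 11, b_1(Sigma_11) = 2*11 = 22.
b_1(product) = 11 + 22 = 33

33


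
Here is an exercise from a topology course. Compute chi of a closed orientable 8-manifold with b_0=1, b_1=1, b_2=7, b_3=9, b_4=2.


By Poincare duality b_k = b_{8-k}, so full Betti numbers: b_0=1, b_1=1, b_2=7, b_3=9, b_4=2, b_5=9, b_6=7, b_7=1, b_8=1.
chi = sum (-1)^k b_k = -2

-2


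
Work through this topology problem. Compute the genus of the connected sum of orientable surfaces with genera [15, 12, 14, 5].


Genus is additive under connected sum of orientable surfaces.
g = 15 + 12 + 14 + 5 = 46

46


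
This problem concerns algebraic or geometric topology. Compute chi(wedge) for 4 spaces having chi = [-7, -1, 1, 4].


chi(A v B) = chi(A) + chi(B) - 1 (one point identified).
For 4 spaces: chi = (sum chi_i) - (4 - 1).
sum = -3; chi = -3 - 3 = -6

-6


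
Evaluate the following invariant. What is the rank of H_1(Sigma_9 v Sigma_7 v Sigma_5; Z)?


For a wedge X v Y: reduced H_k(X v Y) = H_k(X) + H_k(Y).
Each Sigma_g contributes b_1 = 2g.
b_1 = 18 + 14 + 10 = 42

42


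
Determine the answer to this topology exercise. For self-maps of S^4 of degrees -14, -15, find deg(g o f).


Degree is multiplicative under composition: deg(g o f) = deg(g) * deg(f).
= -15 * -14 = 210

210


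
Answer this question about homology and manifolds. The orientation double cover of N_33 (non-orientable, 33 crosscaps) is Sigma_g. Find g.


chi(N_33) = 2 - 33 = -31.
Double cover: chi(Sigma_g) = 2 * chi(N_33) = 2*(-31) = -62.
2 - 2g = -62, so g = (2 - (-62))/2 = 64/2 = 32

32


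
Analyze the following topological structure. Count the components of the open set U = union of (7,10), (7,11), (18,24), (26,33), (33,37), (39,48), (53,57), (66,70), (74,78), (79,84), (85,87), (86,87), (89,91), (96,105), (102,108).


Sort and merge overlapping open intervals.
Merged: (7,11), (18,24), (26,33), (33,37), (39,48), (53,57), (66,70), (74,78), (79,84), (85,87), (89,91), (96,108).
Number of components = 12

12


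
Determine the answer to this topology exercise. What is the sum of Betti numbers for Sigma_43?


For Sigma_43: b_0 = 1, b_1 = 2g = 86, b_2 = 1.
Total = 1 + 86 + 1 = 88

88


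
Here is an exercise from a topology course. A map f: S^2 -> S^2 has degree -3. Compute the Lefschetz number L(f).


On S^2: L(f) = tr(f_0*) + (-1)^2 tr(f_2*) = 1 + (-1)^2 * deg(f).
L(f) = 1 + (-1)^2 * -3 = 1 + -3 = -2

-2


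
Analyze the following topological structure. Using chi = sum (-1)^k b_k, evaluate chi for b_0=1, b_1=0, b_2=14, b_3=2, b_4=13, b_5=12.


chi = sum_k (-1)^k b_k.
= (1) + (0) + (14) + (-2) + (13) + (-12)
= 14

14


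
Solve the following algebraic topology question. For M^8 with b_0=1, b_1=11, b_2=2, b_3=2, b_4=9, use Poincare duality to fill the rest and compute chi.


By Poincare duality b_k = b_{8-k}, so full Betti numbers: b_0=1, b_1=11, b_2=2, b_3=2, b_4=9, b_5=2, b_6=2, b_7=11, b_8=1.
chi = sum (-1)^k b_k = -11

-11


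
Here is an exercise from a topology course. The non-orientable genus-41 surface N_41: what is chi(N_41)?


For a non-orientable closed surface with k crosscaps: chi = 2 - k.
Here k = 41.
chi = 2 - 41 = -39

-39


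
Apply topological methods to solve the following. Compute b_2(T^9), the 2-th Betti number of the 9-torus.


By the Kunneth formula, b_k(T^n) = C(n,k).
b_2(T^9) = C(9,2).
C(9,2) = 9!/(2!*7!) = 36

36


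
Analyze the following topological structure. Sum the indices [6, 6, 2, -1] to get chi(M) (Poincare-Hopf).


Poincare-Hopf: chi(M) = sum of indices of zeros.
chi = (6) + (6) + (2) + (-1) = 13

13


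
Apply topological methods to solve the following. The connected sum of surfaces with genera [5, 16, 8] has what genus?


Genus is additive under connected sum of orientable surfaces.
g = 5 + 16 + 8 = 29

29


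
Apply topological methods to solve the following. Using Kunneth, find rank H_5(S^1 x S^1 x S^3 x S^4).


Each S^d has Poincare polynomial 1 + t^d.
The product S^1 x S^1 x S^3 x S^4 has Poincare polynomial prod(1+t^d_i).
Expanding: b_0=1, b_1=2, b_2=1, b_3=1, b_4=3, b_5=3, b_6=1, b_7=1, b_8=2, b_9=1.
b_5 = 3

3


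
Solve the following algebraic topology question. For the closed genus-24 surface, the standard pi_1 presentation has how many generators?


Standard presentation: pi_1(Sigma_g) = <a_1,b_1,...,a_g,b_g | [a_1,b_1]...[a_g,b_g] = 1>.
Number of generators = 2g = 2*24 = 48

48


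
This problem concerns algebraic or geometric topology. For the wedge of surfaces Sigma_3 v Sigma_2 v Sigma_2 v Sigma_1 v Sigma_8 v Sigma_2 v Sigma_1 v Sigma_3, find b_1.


For a wedge X v Y: reduced H_k(X v Y) = H_k(X) + H_k(Y).
Each Sigma_g contributes b_1 = 2g.
b_1 = 6 + 4 + 4 + 2 + 16 + 4 + 2 + 6 = 44

44


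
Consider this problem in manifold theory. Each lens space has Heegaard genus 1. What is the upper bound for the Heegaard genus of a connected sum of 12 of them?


Heegaard genus satisfies g(A#B) <= g(A) + g(B).
Each lens space has g = 1.
Upper bound: 12 * 1 = 12

12


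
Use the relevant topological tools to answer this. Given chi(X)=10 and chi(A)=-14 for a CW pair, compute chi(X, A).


Relative Euler characteristic: chi(X, A) = chi(X) - chi(A).
= 10 - (-14) = 24

24


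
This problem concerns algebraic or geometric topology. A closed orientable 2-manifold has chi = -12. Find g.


chi = 2 - 2g for closed orientable surfaces.
-12 = 2 - 2g
2g = 2 - (-12) = 14
g = 7

7


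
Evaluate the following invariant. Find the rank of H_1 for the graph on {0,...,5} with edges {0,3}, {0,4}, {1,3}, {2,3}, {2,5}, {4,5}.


b_1 = E - V + (number of components).
E = 6, V = 6, components = 1.
b_1 = 6 - 6 + 1 = 1

1


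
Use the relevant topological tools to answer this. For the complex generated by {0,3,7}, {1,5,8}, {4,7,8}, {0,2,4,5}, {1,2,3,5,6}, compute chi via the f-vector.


Enumerate all faces; f-vector: f_0=9, f_1=23, f_2=17, f_3=6, f_4=1.
chi = sum (-1)^k f_k = -2

-2


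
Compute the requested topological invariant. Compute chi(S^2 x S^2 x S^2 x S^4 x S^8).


chi is multiplicative: chi(X x Y) = chi(X) chi(Y).
Each even-dim sphere has chi = 2. There are 5 factors.
chi = 2^5 = 32

32


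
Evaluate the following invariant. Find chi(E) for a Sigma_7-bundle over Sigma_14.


For a fiber bundle F -> E -> B (with CW structure): chi(E) = chi(B) * chi(F).
chi(Sigma_14) = -26, chi(Sigma_7) = -12.
chi(E) = (-26) * (-12) = 312

312


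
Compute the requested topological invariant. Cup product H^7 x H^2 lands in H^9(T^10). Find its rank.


Cup product: H^p x H^q -> H^{p+q}; here p+q = 7+2 = 9.
rank H^k(T^n) = C(n,k).
C(10,9) = 10

10


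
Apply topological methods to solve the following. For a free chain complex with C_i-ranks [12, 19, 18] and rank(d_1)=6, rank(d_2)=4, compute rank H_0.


rank H_k = rank(ker d_k) - rank(im d_{k+1}).
rank(ker d_0) = rank(C_0) - rank(d_0) = 12 - 0 = 12.
rank(im d_{0+1}) = 6.
rank H_0 = 12 - 6 = 6

6


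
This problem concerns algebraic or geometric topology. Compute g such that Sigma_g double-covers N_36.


chi(N_36) = 2 - 36 = -34.
Double cover: chi(Sigma_g) = 2 * chi(N_36) = 2*(-34) = -68.
2 - 2g = -68, so g = (2 - (-68))/2 = 70/2 = 35

35


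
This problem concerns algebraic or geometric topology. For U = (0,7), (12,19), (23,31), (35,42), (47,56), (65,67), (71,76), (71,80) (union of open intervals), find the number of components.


Sort and merge overlapping open intervals.
Merged: (0,7), (12,19), (23,31), (35,42), (47,56), (65,67), (71,80).
Number of components = 7

7


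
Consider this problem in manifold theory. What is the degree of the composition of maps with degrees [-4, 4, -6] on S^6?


Degree is multiplicative: deg(composition) = product of degrees.
= (-4) * (4) * (-6) = 96

96


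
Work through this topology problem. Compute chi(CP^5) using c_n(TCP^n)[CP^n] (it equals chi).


For any closed oriented manifold, <e(TM),[M]> = chi(M).
chi(CP^5) = 5+1 = 6

6


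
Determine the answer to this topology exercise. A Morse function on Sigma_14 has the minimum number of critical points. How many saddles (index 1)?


A perfect Morse function has m_k = b_k.
For Sigma_14: b_0=1, b_1=2g=28, b_2=1.
Saddles m_1 = 2g = 28

28


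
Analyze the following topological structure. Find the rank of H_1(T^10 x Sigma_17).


pi_1(A x B) = pi_1(A) x pi_1(B); rank of abelianization = b_1.
b_1(T^10) = 10, b_1(Sigma_17) = 2*17 = 34.
b_1(product) = 10 + 34 = 44

44


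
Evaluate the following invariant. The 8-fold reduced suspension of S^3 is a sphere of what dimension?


Each suspension raises dimension by 1: Sigma S^n = S^{n+1}.
Sigma^8 S^3 = S^{3+8} = S^11

11


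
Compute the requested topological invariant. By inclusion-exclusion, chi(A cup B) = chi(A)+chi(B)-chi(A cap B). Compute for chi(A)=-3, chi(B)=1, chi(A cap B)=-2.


chi(A cup B) = chi(A) + chi(B) - chi(A cap B)
= -3 + (1) - (-2)
= 0

0


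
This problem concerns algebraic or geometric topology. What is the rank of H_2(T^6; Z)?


By the Kunneth formula, b_k(T^n) = C(n,k).
b_2(T^6) = C(6,2).
C(6,2) = 6!/(2!*4!) = 15

15


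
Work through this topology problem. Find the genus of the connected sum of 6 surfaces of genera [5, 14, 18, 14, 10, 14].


Genus is additive under connected sum of orientable surfaces.
g = 5 + 14 + 18 + 14 + 10 + 14 = 75

75


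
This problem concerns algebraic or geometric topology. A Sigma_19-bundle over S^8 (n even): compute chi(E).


chi(S^8) = 2 (n even), chi(Sigma_19) = 2 - 2*19 = -36.
chi(E) = 2 * (-36) = -72

-72


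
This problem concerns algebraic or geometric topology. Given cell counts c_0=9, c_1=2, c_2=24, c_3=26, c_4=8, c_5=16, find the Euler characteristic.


chi = sum_k (-1)^k c_k.
= (-1)^0*9 + (-1)^1*2 + (-1)^2*24 + (-1)^3*26 + (-1)^4*8 + (-1)^5*16
= (9) + (-2) + (24) + (-26) + (8) + (-16)
= -3

-3


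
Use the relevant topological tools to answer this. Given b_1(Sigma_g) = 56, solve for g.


For a closed orientable surface: b_1 = 2g.
56 = 2g
g = 56 / 2 = 28

28


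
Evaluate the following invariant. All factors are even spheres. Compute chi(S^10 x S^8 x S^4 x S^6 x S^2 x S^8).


chi is multiplicative: chi(X x Y) = chi(X) chi(Y).
Each even-dim sphere has chi = 2. There are 6 factors.
chi = 2^6 = 64

64


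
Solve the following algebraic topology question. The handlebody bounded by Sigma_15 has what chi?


A genus-g handlebody deformation retracts to a wedge of g circles.
chi(vee_g S^1) = 1 - g.
chi(H_15) = 1 - 15 = -14

-14


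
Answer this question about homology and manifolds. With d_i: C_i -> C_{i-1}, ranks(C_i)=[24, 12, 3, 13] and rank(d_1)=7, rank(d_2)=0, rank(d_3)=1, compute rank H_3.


rank H_k = rank(ker d_k) - rank(im d_{k+1}).
rank(ker d_3) = rank(C_3) - rank(d_3) = 13 - 1 = 12.
rank(im d_{3+1}) = 0.
rank H_3 = 12 - 0 = 12

12


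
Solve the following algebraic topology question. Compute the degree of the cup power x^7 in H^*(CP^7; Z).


|x| = 2 in H^*(CP^n).
|x^7| = 7 * |x| = 7 * 2 = 14

14


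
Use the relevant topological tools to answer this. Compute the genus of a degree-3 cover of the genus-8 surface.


For an n-sheeted cover: chi(E) = n * chi(B).
chi(Sigma_8) = 2 - 2*8 = -14.
chi(E) = 3 * (-14) = -42.
genus(E) = (2 - chi(E))/2 = (2 - (-42))/2 = 44/2 = 22

22


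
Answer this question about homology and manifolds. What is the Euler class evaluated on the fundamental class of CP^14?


For any closed oriented manifold, <e(TM),[M]> = chi(M).
chi(CP^14) = 14+1 = 15

15


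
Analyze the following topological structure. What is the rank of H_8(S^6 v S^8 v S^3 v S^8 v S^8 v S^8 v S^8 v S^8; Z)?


For a wedge of spheres, H_k (k>0) is free on one generator per sphere of dimension k.
Spheres of dimension 8: count = 6.
b_8 = 6

6


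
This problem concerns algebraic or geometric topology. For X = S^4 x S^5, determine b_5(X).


Each S^d has Poincare polynomial 1 + t^d.
The product S^4 x S^5 has Poincare polynomial prod(1+t^d_i).
Expanding: b_0=1, b_4=1, b_5=1, b_9=1.
b_5 = 1

1


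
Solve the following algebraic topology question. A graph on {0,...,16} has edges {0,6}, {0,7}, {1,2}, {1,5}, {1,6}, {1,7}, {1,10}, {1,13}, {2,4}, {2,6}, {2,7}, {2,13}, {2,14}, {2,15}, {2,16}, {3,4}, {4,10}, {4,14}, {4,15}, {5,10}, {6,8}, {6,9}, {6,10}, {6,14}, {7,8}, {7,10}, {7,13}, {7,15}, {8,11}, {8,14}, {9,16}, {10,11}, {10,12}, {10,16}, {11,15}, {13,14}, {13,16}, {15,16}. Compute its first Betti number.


b_1 = E - V + (number of components).
E = 38, V = 17, components = 1.
b_1 = 38 - 17 + 1 = 22

22


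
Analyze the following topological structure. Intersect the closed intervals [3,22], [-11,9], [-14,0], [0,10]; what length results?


Intersection = [max(a_i), min(b_i)] = [3, 0].
Since 3 > 0, the intersection is empty.
Length = 0

0


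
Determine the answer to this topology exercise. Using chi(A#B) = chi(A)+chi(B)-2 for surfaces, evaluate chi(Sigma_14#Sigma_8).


chi(Sigma_14) = 2 - 2*14 = -26
chi(Sigma_8) = 2 - 2*8 = -14
For surfaces: chi(A#B) = chi(A) + chi(B) - 2.
chi = -26 + -14 - 2 = -42

-42


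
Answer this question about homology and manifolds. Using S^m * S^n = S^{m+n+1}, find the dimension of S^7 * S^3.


Join of spheres: S^m * S^n = S^{m+n+1}.
dim = 7 + 3 + 1 = 11

11


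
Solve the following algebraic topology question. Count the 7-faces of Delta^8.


Delta^8 has 8+1 vertices. A 7-face is a choice of 7+1 vertices.
f_7 = C(8+1, 7+1) = C(9,8) = 9

9


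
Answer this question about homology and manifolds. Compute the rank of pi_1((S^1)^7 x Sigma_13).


pi_1(A x B) = pi_1(A) x pi_1(B); rank of abelianization = b_1.
b_1(T^7) = 7, b_1(Sigma_13) = 2*13 = 26.
b_1(product) = 7 + 26 = 33

33


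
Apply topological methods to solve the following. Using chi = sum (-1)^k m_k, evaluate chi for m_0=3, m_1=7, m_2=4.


Morse theory: chi(M) = sum_k (-1)^k m_k where m_k = #(index-k critical points).
= (3) + (-7) + (4) = 0

0


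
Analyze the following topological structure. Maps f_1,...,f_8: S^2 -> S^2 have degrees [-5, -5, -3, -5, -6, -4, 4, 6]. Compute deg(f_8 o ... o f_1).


Degree is multiplicative: deg(composition) = product of degrees.
= (-5) * (-5) * (-3) * (-5) * (-6) * (-4) * (4) * (6) = 216000

216000


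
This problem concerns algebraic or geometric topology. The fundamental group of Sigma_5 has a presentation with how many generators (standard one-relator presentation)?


Standard presentation: pi_1(Sigma_g) = <a_1,b_1,...,a_g,b_g | [a_1,b_1]...[a_g,b_g] = 1>.
Number of generators = 2g = 2*5 = 10

10


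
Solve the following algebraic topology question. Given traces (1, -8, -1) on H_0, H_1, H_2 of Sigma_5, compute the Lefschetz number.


L(f) = tr(f_0*) - tr(f_1*) + tr(f_2*).
= 1 - (-8) + (-1)
= 8

8


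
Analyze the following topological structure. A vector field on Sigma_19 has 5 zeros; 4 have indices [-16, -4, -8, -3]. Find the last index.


Poincare-Hopf: sum of indices = chi(M).
chi(Sigma_19) = 2 - 2*19 = -36.
Sum of known indices = -31.
x = chi - (sum known) = -36 - (-31) = -5

-5


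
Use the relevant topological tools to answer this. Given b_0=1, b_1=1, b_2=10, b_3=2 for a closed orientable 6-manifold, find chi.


By Poincare duality b_k = b_{6-k}, so full Betti numbers: b_0=1, b_1=1, b_2=10, b_3=2, b_4=10, b_5=1, b_6=1.
chi = sum (-1)^k b_k = 18

18


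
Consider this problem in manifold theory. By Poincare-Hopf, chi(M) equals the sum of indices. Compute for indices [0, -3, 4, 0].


Poincare-Hopf: chi(M) = sum of indices of zeros.
chi = (0) + (-3) + (4) + (0) = 1

1


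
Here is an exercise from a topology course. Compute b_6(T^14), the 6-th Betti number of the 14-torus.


By the Kunneth formula, b_k(T^n) = C(n,k).
b_6(T^14) = C(14,6).
C(14,6) = 14!/(6!*8!) = 3003

3003


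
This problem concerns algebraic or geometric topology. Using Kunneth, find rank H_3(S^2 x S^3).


Each S^d has Poincare polynomial 1 + t^d.
The product S^2 x S^3 has Poincare polynomial prod(1+t^d_i).
Expanding: b_0=1, b_2=1, b_3=1, b_5=1.
b_3 = 1

1


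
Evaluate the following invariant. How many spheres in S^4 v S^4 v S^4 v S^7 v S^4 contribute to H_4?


For a wedge of spheres, H_k (k>0) is free on one generator per sphere of dimension k.
Spheres of dimension 4: count = 4.
b_4 = 4

4


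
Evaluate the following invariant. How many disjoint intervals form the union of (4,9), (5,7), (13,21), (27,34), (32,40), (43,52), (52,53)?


Sort and merge overlapping open intervals.
Merged: (4,9), (13,21), (27,40), (43,52), (52,53).
Number of components = 5

5


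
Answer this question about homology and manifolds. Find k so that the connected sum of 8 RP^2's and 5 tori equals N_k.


Since a >= 1, the sum is non-orientable; each T^2 can be replaced by RP^2 # RP^2 (since T^2#RP^2 = 3RP^2).
Total crosscaps k = 8 + 2*5 = 18.
Check via chi: chi = 8*1 + 5*0 - (8+5-1)*2 = -16 = 2 - k = -16. Consistent.

18


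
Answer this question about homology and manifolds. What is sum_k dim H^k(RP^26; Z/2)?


H^k(RP^26; Z/2) = Z/2 for each 0 <= k <= 26.
Total dimension = 26 + 1 = 27

27


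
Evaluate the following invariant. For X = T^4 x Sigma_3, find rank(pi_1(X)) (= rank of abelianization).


pi_1(A x B) = pi_1(A) x pi_1(B); rank of abelianization = b_1.
b_1(T^4) = 4, b_1(Sigma_3) = 2*3 = 6.
b_1(product) = 4 + 6 = 10

10


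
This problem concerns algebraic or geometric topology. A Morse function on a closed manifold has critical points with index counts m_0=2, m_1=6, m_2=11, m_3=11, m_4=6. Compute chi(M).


Morse theory: chi(M) = sum_k (-1)^k m_k where m_k = #(index-k critical points).
= (2) + (-6) + (11) + (-11) + (6) = 2

2


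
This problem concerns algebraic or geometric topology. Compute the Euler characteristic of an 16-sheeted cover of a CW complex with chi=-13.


For a finite covering: chi(E) = (number of sheets) * chi(B).
chi(E) = 16 * (-13) = -208

-208


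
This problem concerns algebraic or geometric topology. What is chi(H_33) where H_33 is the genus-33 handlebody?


A genus-g handlebody deformation retracts to a wedge of g circles.
chi(vee_g S^1) = 1 - g.
chi(H_33) = 1 - 33 = -32

-32


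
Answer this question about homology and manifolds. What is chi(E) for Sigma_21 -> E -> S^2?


chi(S^2) = 2 (n even), chi(Sigma_21) = 2 - 2*21 = -40.
chi(E) = 2 * (-40) = -80

-80


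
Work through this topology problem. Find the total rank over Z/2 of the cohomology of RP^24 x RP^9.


dim H^*(RP^n; Z/2) = n+1 (one Z/2 in each degree 0..n).
Total Betti number is multiplicative.
Total = (24+1) * (9+1) = 25 * 10 = 250

250


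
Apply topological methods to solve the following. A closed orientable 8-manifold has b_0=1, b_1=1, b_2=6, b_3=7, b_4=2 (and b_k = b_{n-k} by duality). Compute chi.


By Poincare duality b_k = b_{8-k}, so full Betti numbers: b_0=1, b_1=1, b_2=6, b_3=7, b_4=2, b_5=7, b_6=6, b_7=1, b_8=1.
chi = sum (-1)^k b_k = 0

0


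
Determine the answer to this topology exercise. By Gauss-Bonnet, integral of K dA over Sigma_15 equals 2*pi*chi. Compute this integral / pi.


Gauss-Bonnet: integral K dA = 2*pi*chi(M).
chi(Sigma_15) = 2 - 2*15 = -28.
(integral K dA)/pi = 2*chi = 2*(-28) = -56

-56


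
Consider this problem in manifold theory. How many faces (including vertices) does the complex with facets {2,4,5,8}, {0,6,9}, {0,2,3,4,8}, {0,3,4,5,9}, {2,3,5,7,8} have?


Each maximal simplex on m vertices has 2^m - 1 nonempty faces.
Take the union (dedupe shared faces).
Total distinct faces = 84

84


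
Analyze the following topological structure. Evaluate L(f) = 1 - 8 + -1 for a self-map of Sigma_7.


L(f) = tr(f_0*) - tr(f_1*) + tr(f_2*).
= 1 - (8) + (-1)
= -8

-8


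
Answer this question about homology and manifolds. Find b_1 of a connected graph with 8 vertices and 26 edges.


For a connected graph: rank(pi_1) = b_1 = E - V + 1 = 1 - chi.
chi = V - E = 8 - 26 = -18.
rank = 1 - (-18) = 26 - 8 + 1 = 19

19


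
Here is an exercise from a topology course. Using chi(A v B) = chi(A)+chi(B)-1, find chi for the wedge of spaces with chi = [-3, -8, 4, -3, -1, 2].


chi(A v B) = chi(A) + chi(B) - 1 (one point identified).
For 6 spaces: chi = (sum chi_i) - (6 - 1).
sum = -9; chi = -9 - 5 = -14

-14


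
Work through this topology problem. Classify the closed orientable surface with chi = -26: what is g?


chi = 2 - 2g for closed orientable surfaces.
-26 = 2 - 2g
2g = 2 - (-26) = 28
g = 14

14


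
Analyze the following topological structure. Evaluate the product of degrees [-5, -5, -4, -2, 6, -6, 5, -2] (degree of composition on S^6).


Degree is multiplicative: deg(composition) = product of degrees.
= (-5) * (-5) * (-4) * (-2) * (6) * (-6) * (5) * (-2) = 72000

72000


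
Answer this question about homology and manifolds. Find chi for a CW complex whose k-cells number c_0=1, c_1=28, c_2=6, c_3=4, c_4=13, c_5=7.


chi = sum_k (-1)^k c_k.
= (-1)^0*1 + (-1)^1*28 + (-1)^2*6 + (-1)^3*4 + (-1)^4*13 + (-1)^5*7
= (1) + (-28) + (6) + (-4) + (13) + (-7)
= -19

-19


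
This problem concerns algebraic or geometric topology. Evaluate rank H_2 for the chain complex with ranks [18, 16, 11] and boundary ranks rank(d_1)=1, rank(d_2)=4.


rank H_k = rank(ker d_k) - rank(im d_{k+1}).
rank(ker d_2) = rank(C_2) - rank(d_2) = 11 - 4 = 7.
rank(im d_{2+1}) = 0.
rank H_2 = 7 - 0 = 7

7


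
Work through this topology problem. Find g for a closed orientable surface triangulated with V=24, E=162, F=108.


chi = V - E + F = 24 - 162 + 108 = -30
For orientable closed surface: chi = 2 - 2g, so g = (2 - chi)/2.
g = (2 - (-30)) / 2 = 32 / 2 = 16

16


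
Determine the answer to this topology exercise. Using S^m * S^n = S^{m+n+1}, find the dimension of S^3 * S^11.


Join of spheres: S^m * S^n = S^{m+n+1}.
dim = 3 + 11 + 1 = 15

15


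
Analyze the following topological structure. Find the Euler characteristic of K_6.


K_6: V = 6, E = C(6,2) = 15.
chi = V - E = 6 - 15 = -9

-9


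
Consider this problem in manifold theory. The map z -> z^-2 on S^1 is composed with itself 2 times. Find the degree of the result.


deg(f) = -2. Degree is multiplicative: deg(f^2) = (deg f)^2.
deg(f^2) = (-2)^2 = 4

4


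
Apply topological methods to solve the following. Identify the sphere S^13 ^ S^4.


S^m ^ S^n = S^{m+n}.
k = 13 + 4 = 17

17


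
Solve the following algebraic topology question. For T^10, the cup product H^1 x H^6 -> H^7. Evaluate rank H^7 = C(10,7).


Cup product: H^p x H^q -> H^{p+q}; here p+q = 1+6 = 7.
rank H^k(T^n) = C(n,k).
C(10,7) = 120

120


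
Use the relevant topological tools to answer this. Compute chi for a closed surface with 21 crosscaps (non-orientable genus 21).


For a non-orientable closed surface with k crosscaps: chi = 2 - k.
Here k = 21.
chi = 2 - 21 = -19

-19


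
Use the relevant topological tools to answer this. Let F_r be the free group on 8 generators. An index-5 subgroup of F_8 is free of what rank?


Nielsen-Schreier: an index-n subgroup of F_r is free of rank 1 + n(r-1).
Equivalently: chi(cover) = n*chi(base); chi(vee_r S^1) = 1 - 8 = -7.
chi(E) = 5*(-7) = -35; rank = 1 - chi(E) = 1 - (-35) = 36.
rank = 1 + 5*(8-1) = 1 + 35 = 36

36


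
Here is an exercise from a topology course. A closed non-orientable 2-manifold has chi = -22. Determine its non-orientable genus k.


chi = 2 - k for closed non-orientable surfaces with k crosscaps.
-22 = 2 - k
k = 2 - (-22) = 24

24


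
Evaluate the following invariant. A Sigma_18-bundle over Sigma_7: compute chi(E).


For a fiber bundle F -> E -> B (with CW structure): chi(E) = chi(B) * chi(F).
chi(Sigma_7) = -12, chi(Sigma_18) = -34.
chi(E) = (-12) * (-34) = 408

408


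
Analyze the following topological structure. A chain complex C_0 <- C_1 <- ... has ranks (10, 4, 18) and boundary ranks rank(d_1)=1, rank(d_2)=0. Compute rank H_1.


rank H_k = rank(ker d_k) - rank(im d_{k+1}).
rank(ker d_1) = rank(C_1) - rank(d_1) = 4 - 1 = 3.
rank(im d_{1+1}) = 0.
rank H_1 = 3 - 0 = 3

3


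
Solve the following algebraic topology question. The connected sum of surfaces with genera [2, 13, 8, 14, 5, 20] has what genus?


Genus is additive under connected sum of orientable surfaces.
g = 2 + 13 + 8 + 14 + 5 + 20 = 62

62


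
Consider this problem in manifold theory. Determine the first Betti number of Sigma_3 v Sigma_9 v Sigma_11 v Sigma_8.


For a wedge X v Y: reduced H_k(X v Y) = H_k(X) + H_k(Y).
Each Sigma_g contributes b_1 = 2g.
b_1 = 6 + 18 + 22 + 16 = 62

62


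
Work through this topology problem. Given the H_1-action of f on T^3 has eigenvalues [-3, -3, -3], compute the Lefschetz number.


For a torus self-map: L(f) = det(I - A) where A acts on H_1.
L(f) = (1--3) * (1--3) * (1--3) = 4 * 4 * 4 = 64

64


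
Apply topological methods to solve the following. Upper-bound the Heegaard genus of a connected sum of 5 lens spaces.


Heegaard genus satisfies g(A#B) <= g(A) + g(B).
Each lens space has g = 1.
Upper bound: 5 * 1 = 5

5


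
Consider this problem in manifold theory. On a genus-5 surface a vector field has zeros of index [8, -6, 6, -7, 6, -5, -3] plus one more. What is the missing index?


Poincare-Hopf: sum of indices = chi(M).
chi(Sigma_5) = 2 - 2*5 = -8.
Sum of known indices = -1.
x = chi - (sum known) = -8 - (-1) = -7

-7


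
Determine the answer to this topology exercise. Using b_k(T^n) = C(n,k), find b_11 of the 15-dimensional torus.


By the Kunneth formula, b_k(T^n) = C(n,k).
b_11(T^15) = C(15,11).
C(15,11) = 15!/(11!*4!) = 1365

1365


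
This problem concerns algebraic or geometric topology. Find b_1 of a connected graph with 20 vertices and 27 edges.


For a connected graph: rank(pi_1) = b_1 = E - V + 1 = 1 - chi.
chi = V - E = 20 - 27 = -7.
rank = 1 - (-7) = 27 - 20 + 1 = 8

8


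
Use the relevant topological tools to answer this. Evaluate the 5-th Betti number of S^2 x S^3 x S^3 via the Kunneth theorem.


Each S^d has Poincare polynomial 1 + t^d.
The product S^2 x S^3 x S^3 has Poincare polynomial prod(1+t^d_i).
Expanding: b_0=1, b_2=1, b_3=2, b_5=2, b_6=1, b_8=1.
b_5 = 2

2


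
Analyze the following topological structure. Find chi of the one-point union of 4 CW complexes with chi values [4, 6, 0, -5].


chi(A v B) = chi(A) + chi(B) - 1 (one point identified).
For 4 spaces: chi = (sum chi_i) - (4 - 1).
sum = 5; chi = 5 - 3 = 2

2


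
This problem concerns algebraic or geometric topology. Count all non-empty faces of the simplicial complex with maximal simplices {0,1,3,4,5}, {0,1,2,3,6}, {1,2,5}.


Each maximal simplex on m vertices has 2^m - 1 nonempty faces.
Take the union (dedupe shared faces).
Total distinct faces = 57

57
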